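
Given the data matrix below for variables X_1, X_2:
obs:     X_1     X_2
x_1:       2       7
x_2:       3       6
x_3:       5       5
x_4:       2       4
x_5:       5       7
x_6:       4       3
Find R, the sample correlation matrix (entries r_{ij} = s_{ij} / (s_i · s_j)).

Step 1 — column means:
  mean(X_1) = (2 + 3 + 5 + 2 + 5 + 4) / 6 = 21/6 = 3.5
  mean(X_2) = (7 + 6 + 5 + 4 + 7 + 3) / 6 = 32/6 = 5.3333

Step 2 — sample variances and covariances s[i,j] = (1/(n-1)) · Σ_k (x_{k,i} - mean_i) · (x_{k,j} - mean_j), with n-1 = 5:
  s[X_1,X_1] = ((-1.5)·(-1.5) + (-0.5)·(-0.5) + (1.5)·(1.5) + (-1.5)·(-1.5) + (1.5)·(1.5) + (0.5)·(0.5)) / 5 = 9.5/5 = 1.9
  s[X_1,X_2] = ((-1.5)·(1.6667) + (-0.5)·(0.6667) + (1.5)·(-0.3333) + (-1.5)·(-1.3333) + (1.5)·(1.6667) + (0.5)·(-2.3333)) / 5 = 0/5 = 0
  s[X_2,X_2] = ((1.6667)·(1.6667) + (0.6667)·(0.6667) + (-0.3333)·(-0.3333) + (-1.3333)·(-1.3333) + (1.6667)·(1.6667) + (-2.3333)·(-2.3333)) / 5 = 13.3333/5 = 2.6667
  Sample standard deviations s_i = √(s[i,i]):
  s(X_1) = √(1.9) = 1.3784
  s(X_2) = √(2.6667) = 1.633

Step 3 — r_{ij} = s_{ij} / (s_i · s_j):
  r[X_1,X_1] = 1 (diagonal).
  r[X_1,X_2] = 0 / (1.3784 · 1.633) = 0 / 2.2509 = 0
  r[X_2,X_2] = 1 (diagonal).

R is symmetric with unit diagonal. Assembling:

R = [[1, 0],
 [0, 1]]


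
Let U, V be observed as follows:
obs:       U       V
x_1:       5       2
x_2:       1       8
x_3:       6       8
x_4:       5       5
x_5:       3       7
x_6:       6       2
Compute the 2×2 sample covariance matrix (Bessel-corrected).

Step 1 — column means:
  mean(U) = (5 + 1 + 6 + 5 + 3 + 6) / 6 = 26/6 = 4.3333
  mean(V) = (2 + 8 + 8 + 5 + 7 + 2) / 6 = 32/6 = 5.3333

Step 2 — sample covariance S[i,j] = (1/(n-1)) · Σ_k (x_{k,i} - mean_i) · (x_{k,j} - mean_j), with n-1 = 5.
  S[U,U] = ((0.6667)·(0.6667) + (-3.3333)·(-3.3333) + (1.6667)·(1.6667) + (0.6667)·(0.6667) + (-1.3333)·(-1.3333) + (1.6667)·(1.6667)) / 5 = 19.3333/5 = 3.8667
  S[U,V] = ((0.6667)·(-3.3333) + (-3.3333)·(2.6667) + (1.6667)·(2.6667) + (0.6667)·(-0.3333) + (-1.3333)·(1.6667) + (1.6667)·(-3.3333)) / 5 = -14.6667/5 = -2.9333
  S[V,V] = ((-3.3333)·(-3.3333) + (2.6667)·(2.6667) + (2.6667)·(2.6667) + (-0.3333)·(-0.3333) + (1.6667)·(1.6667) + (-3.3333)·(-3.3333)) / 5 = 39.3333/5 = 7.8667

S is symmetric (S[j,i] = S[i,j]). Assembling:

S = [[3.8667, -2.9333],
 [-2.9333, 7.8667]]


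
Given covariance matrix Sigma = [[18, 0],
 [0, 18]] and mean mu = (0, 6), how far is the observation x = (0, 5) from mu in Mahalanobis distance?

Step 1 — centre the observation: (x - mu) = (0, -1).

Step 2 — invert Sigma. det(Sigma) = 18·18 - (0)² = 324.
  Sigma^{-1} = (1/det) · [[d, -b], [-b, a]] = [[0.0556, 0],
 [0, 0.0556]].

Step 3 — form the quadratic (x - mu)^T · Sigma^{-1} · (x - mu):
  Sigma^{-1} · (x - mu) = (0, -0.0556).
  (x - mu)^T · [Sigma^{-1} · (x - mu)] = (0)·(0) + (-1)·(-0.0556) = 0.0556.

Step 4 — take square root: d = √(0.0556) ≈ 0.2357.

d(x, mu) = √(0.0556) ≈ 0.2357


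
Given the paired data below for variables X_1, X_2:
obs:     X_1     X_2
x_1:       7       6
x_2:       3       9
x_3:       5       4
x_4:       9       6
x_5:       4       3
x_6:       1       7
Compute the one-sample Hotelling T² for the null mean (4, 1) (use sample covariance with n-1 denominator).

Step 1 — sample mean vector:
  mean(X_1) = (7 + 3 + 5 + 9 + 4 + 1) / 6 = 29/6 = 4.8333
  mean(X_2) = (6 + 9 + 4 + 6 + 3 + 7) / 6 = 35/6 = 5.8333
  x̄ = (4.8333, 5.8333),  deviation x̄ - mu_0 = (4.8333, 5.8333) - (4, 1) = (0.8333, 4.8333).

Step 2 — sample covariance matrix, S[i,j] = (1/(n-1)) · Σ_k (x_{k,i} - mean_i) · (x_{k,j} - mean_j), divisor n-1 = 5:
  S[X_1,X_1] = ((2.1667)·(2.1667) + (-1.8333)·(-1.8333) + (0.1667)·(0.1667) + (4.1667)·(4.1667) + (-0.8333)·(-0.8333) + (-3.8333)·(-3.8333)) / 5 = 40.8333/5 = 8.1667
  S[X_1,X_2] = ((2.1667)·(0.1667) + (-1.8333)·(3.1667) + (0.1667)·(-1.8333) + (4.1667)·(0.1667) + (-0.8333)·(-2.8333) + (-3.8333)·(1.1667)) / 5 = -7.1667/5 = -1.4333
  S[X_2,X_2] = ((0.1667)·(0.1667) + (3.1667)·(3.1667) + (-1.8333)·(-1.8333) + (0.1667)·(0.1667) + (-2.8333)·(-2.8333) + (1.1667)·(1.1667)) / 5 = 22.8333/5 = 4.5667
  S = [[8.1667, -1.4333],
 [-1.4333, 4.5667]].

Step 3 — invert S. det(S) = 8.1667·4.5667 - (-1.4333)² = 35.24.
  S^{-1} = (1/det) · [[d, -b], [-b, a]] = [[0.1296, 0.0407],
 [0.0407, 0.2317]].

Step 4 — quadratic form (x̄ - mu_0)^T · S^{-1} · (x̄ - mu_0):
  S^{-1} · (x̄ - mu_0) = (0.3046, 1.154),
  (x̄ - mu_0)^T · [...] = (0.8333)·(0.3046) + (4.8333)·(1.154) = 5.8314.

Step 5 — scale by n: T² = 6 · 5.8314 = 34.9886.

T² ≈ 34.9886


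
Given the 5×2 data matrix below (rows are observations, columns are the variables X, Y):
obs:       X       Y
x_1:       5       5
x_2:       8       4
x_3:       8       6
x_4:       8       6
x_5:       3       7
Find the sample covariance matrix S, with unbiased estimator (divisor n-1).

Step 1 — column means:
  mean(X) = (5 + 8 + 8 + 8 + 3) / 5 = 32/5 = 6.4
  mean(Y) = (5 + 4 + 6 + 6 + 7) / 5 = 28/5 = 5.6

Step 2 — sample covariance S[i,j] = (1/(n-1)) · Σ_k (x_{k,i} - mean_i) · (x_{k,j} - mean_j), with n-1 = 4.
  S[X,X] = ((-1.4)·(-1.4) + (1.6)·(1.6) + (1.6)·(1.6) + (1.6)·(1.6) + (-3.4)·(-3.4)) / 4 = 21.2/4 = 5.3
  S[X,Y] = ((-1.4)·(-0.6) + (1.6)·(-1.6) + (1.6)·(0.4) + (1.6)·(0.4) + (-3.4)·(1.4)) / 4 = -5.2/4 = -1.3
  S[Y,Y] = ((-0.6)·(-0.6) + (-1.6)·(-1.6) + (0.4)·(0.4) + (0.4)·(0.4) + (1.4)·(1.4)) / 4 = 5.2/4 = 1.3

S is symmetric (S[j,i] = S[i,j]). Assembling:

S = [[5.3, -1.3],
 [-1.3, 1.3]]


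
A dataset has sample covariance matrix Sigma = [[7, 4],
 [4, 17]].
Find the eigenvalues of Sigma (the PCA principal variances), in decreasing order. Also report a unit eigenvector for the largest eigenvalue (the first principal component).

Step 1 — characteristic polynomial of 2×2 Sigma:
  det(Sigma - λI) = λ² - trace · λ + det = 0.
  trace = 7 + 17 = 24, det = 7·17 - (4)² = 103.
Step 2 — discriminant:
  Δ = trace² - 4·det = 576 - 412 = 164.
Step 3 — eigenvalues:
  λ = (trace ± √Δ)/2 = (24 ± 12.8062)/2,
  λ_1 = 18.4031,  λ_2 = 5.5969.

Step 4 — unit eigenvector for λ_1: solve (Sigma - λ_1 I)v = 0. First row:
  (7 - 18.4031)·v_x + (4)·v_y = 0, i.e. (-11.4031)·v_x + (4)·v_y = 0,
  so v ∝ (b, λ_1 - a) = (4, 11.4031) = u.
  ||u|| = √((4)² + (11.4031)²) = √(146.0312) ≈ 12.0843,
  v_1 = u/||u|| ≈ (0.331, 0.9436) (||v_1|| = 1).

λ_1 = 18.4031,  λ_2 = 5.5969;  v_1 ≈ (0.331, 0.9436)


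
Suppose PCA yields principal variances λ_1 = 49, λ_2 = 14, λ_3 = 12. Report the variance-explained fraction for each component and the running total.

Step 1 — total variance = trace(Sigma) = Σ λ_i = 49 + 14 + 12 = 75.

Step 2 — fraction explained by component i = λ_i / Σ λ:
  PC1: 49/75 = 0.6533
  PC2: 14/75 = 0.1867
  PC3: 12/75 = 0.16

Step 3 — cumulative fraction after k components = (λ_1 + ... + λ_k) / Σ λ:
  k = 1: 49/75 = 0.6533
  k = 2: (49 + 14)/75 = 63/75 = 0.84
  k = 3: (49 + 14 + 12)/75 = 75/75 = 1

Summary (fraction, with percent):

explained: PC1 0.6533 (65.33%), PC2 0.1867 (18.67%), PC3 0.16 (16%);  cumulative: 0.6533, 0.84, 1


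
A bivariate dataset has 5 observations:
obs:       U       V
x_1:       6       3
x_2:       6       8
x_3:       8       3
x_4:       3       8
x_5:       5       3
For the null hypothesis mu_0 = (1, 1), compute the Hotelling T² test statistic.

Step 1 — sample mean vector:
  mean(U) = (6 + 6 + 8 + 3 + 5) / 5 = 28/5 = 5.6
  mean(V) = (3 + 8 + 3 + 8 + 3) / 5 = 25/5 = 5
  x̄ = (5.6, 5),  deviation x̄ - mu_0 = (5.6, 5) - (1, 1) = (4.6, 4).

Step 2 — sample covariance matrix, S[i,j] = (1/(n-1)) · Σ_k (x_{k,i} - mean_i) · (x_{k,j} - mean_j), divisor n-1 = 4:
  S[U,U] = ((0.4)·(0.4) + (0.4)·(0.4) + (2.4)·(2.4) + (-2.6)·(-2.6) + (-0.6)·(-0.6)) / 4 = 13.2/4 = 3.3
  S[U,V] = ((0.4)·(-2) + (0.4)·(3) + (2.4)·(-2) + (-2.6)·(3) + (-0.6)·(-2)) / 4 = -11/4 = -2.75
  S[V,V] = ((-2)·(-2) + (3)·(3) + (-2)·(-2) + (3)·(3) + (-2)·(-2)) / 4 = 30/4 = 7.5
  S = [[3.3, -2.75],
 [-2.75, 7.5]].

Step 3 — invert S. det(S) = 3.3·7.5 - (-2.75)² = 17.1875.
  S^{-1} = (1/det) · [[d, -b], [-b, a]] = [[0.4364, 0.16],
 [0.16, 0.192]].

Step 4 — quadratic form (x̄ - mu_0)^T · S^{-1} · (x̄ - mu_0):
  S^{-1} · (x̄ - mu_0) = (2.6473, 1.504),
  (x̄ - mu_0)^T · [...] = (4.6)·(2.6473) + (4)·(1.504) = 18.1935.

Step 5 — scale by n: T² = 5 · 18.1935 = 90.9673.

T² ≈ 90.9673


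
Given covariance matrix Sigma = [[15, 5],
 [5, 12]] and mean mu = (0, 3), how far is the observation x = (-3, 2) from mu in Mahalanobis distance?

Step 1 — centre the observation: (x - mu) = (-3, -1).

Step 2 — invert Sigma. det(Sigma) = 15·12 - (5)² = 155.
  Sigma^{-1} = (1/det) · [[d, -b], [-b, a]] = [[0.0774, -0.0323],
 [-0.0323, 0.0968]].

Step 3 — form the quadratic (x - mu)^T · Sigma^{-1} · (x - mu):
  Sigma^{-1} · (x - mu) = (-0.2, 0).
  (x - mu)^T · [Sigma^{-1} · (x - mu)] = (-3)·(-0.2) + (-1)·(0) = 0.6.

Step 4 — take square root: d = √(0.6) ≈ 0.7746.

d(x, mu) = √(0.6) ≈ 0.7746


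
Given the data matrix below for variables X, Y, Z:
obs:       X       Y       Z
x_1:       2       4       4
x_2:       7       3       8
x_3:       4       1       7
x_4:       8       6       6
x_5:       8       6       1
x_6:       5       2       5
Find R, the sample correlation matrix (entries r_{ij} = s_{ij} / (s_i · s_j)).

Step 1 — column means:
  mean(X) = (2 + 7 + 4 + 8 + 8 + 5) / 6 = 34/6 = 5.6667
  mean(Y) = (4 + 3 + 1 + 6 + 6 + 2) / 6 = 22/6 = 3.6667
  mean(Z) = (4 + 8 + 7 + 6 + 1 + 5) / 6 = 31/6 = 5.1667

Step 2 — sample variances and covariances s[i,j] = (1/(n-1)) · Σ_k (x_{k,i} - mean_i) · (x_{k,j} - mean_j), with n-1 = 5:
  s[X,X] = ((-3.6667)·(-3.6667) + (1.3333)·(1.3333) + (-1.6667)·(-1.6667) + (2.3333)·(2.3333) + (2.3333)·(2.3333) + (-0.6667)·(-0.6667)) / 5 = 29.3333/5 = 5.8667
  s[X,Y] = ((-3.6667)·(0.3333) + (1.3333)·(-0.6667) + (-1.6667)·(-2.6667) + (2.3333)·(2.3333) + (2.3333)·(2.3333) + (-0.6667)·(-1.6667)) / 5 = 14.3333/5 = 2.8667
  s[X,Z] = ((-3.6667)·(-1.1667) + (1.3333)·(2.8333) + (-1.6667)·(1.8333) + (2.3333)·(0.8333) + (2.3333)·(-4.1667) + (-0.6667)·(-0.1667)) / 5 = -2.6667/5 = -0.5333
  s[Y,Y] = ((0.3333)·(0.3333) + (-0.6667)·(-0.6667) + (-2.6667)·(-2.6667) + (2.3333)·(2.3333) + (2.3333)·(2.3333) + (-1.6667)·(-1.6667)) / 5 = 21.3333/5 = 4.2667
  s[Y,Z] = ((0.3333)·(-1.1667) + (-0.6667)·(2.8333) + (-2.6667)·(1.8333) + (2.3333)·(0.8333) + (2.3333)·(-4.1667) + (-1.6667)·(-0.1667)) / 5 = -14.6667/5 = -2.9333
  s[Z,Z] = ((-1.1667)·(-1.1667) + (2.8333)·(2.8333) + (1.8333)·(1.8333) + (0.8333)·(0.8333) + (-4.1667)·(-4.1667) + (-0.1667)·(-0.1667)) / 5 = 30.8333/5 = 6.1667
  Sample standard deviations s_i = √(s[i,i]):
  s(X) = √(5.8667) = 2.4221
  s(Y) = √(4.2667) = 2.0656
  s(Z) = √(6.1667) = 2.4833

Step 3 — r_{ij} = s_{ij} / (s_i · s_j):
  r[X,X] = 1 (diagonal).
  r[X,Y] = 2.8667 / (2.4221 · 2.0656) = 2.8667 / 5.0031 = 0.573
  r[X,Z] = -0.5333 / (2.4221 · 2.4833) = -0.5333 / 6.0148 = -0.0887
  r[Y,Y] = 1 (diagonal).
  r[Y,Z] = -2.9333 / (2.0656 · 2.4833) = -2.9333 / 5.1294 = -0.5719
  r[Z,Z] = 1 (diagonal).

R is symmetric with unit diagonal. Assembling:

R = [[1, 0.573, -0.0887],
 [0.573, 1, -0.5719],
 [-0.0887, -0.5719, 1]]


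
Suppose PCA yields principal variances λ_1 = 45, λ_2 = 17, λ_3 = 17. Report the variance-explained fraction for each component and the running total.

Step 1 — total variance = trace(Sigma) = Σ λ_i = 45 + 17 + 17 = 79.

Step 2 — fraction explained by component i = λ_i / Σ λ:
  PC1: 45/79 = 0.5696
  PC2: 17/79 = 0.2152
  PC3: 17/79 = 0.2152

Step 3 — cumulative fraction after k components = (λ_1 + ... + λ_k) / Σ λ:
  k = 1: 45/79 = 0.5696
  k = 2: (45 + 17)/79 = 62/79 = 0.7848
  k = 3: (45 + 17 + 17)/79 = 79/79 = 1

Summary (fraction, with percent):

explained: PC1 0.5696 (56.96%), PC2 0.2152 (21.52%), PC3 0.2152 (21.52%);  cumulative: 0.5696, 0.7848, 1


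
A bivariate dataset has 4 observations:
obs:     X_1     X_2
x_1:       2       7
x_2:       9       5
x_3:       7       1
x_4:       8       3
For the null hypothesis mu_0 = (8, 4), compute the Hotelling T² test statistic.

Step 1 — sample mean vector:
  mean(X_1) = (2 + 9 + 7 + 8) / 4 = 26/4 = 6.5
  mean(X_2) = (7 + 5 + 1 + 3) / 4 = 16/4 = 4
  x̄ = (6.5, 4),  deviation x̄ - mu_0 = (6.5, 4) - (8, 4) = (-1.5, 0).

Step 2 — sample covariance matrix, S[i,j] = (1/(n-1)) · Σ_k (x_{k,i} - mean_i) · (x_{k,j} - mean_j), divisor n-1 = 3:
  S[X_1,X_1] = ((-4.5)·(-4.5) + (2.5)·(2.5) + (0.5)·(0.5) + (1.5)·(1.5)) / 3 = 29/3 = 9.6667
  S[X_1,X_2] = ((-4.5)·(3) + (2.5)·(1) + (0.5)·(-3) + (1.5)·(-1)) / 3 = -14/3 = -4.6667
  S[X_2,X_2] = ((3)·(3) + (1)·(1) + (-3)·(-3) + (-1)·(-1)) / 3 = 20/3 = 6.6667
  S = [[9.6667, -4.6667],
 [-4.6667, 6.6667]].

Step 3 — invert S. det(S) = 9.6667·6.6667 - (-4.6667)² = 42.6667.
  S^{-1} = (1/det) · [[d, -b], [-b, a]] = [[0.1562, 0.1094],
 [0.1094, 0.2266]].

Step 4 — quadratic form (x̄ - mu_0)^T · S^{-1} · (x̄ - mu_0):
  S^{-1} · (x̄ - mu_0) = (-0.2344, -0.1641),
  (x̄ - mu_0)^T · [...] = (-1.5)·(-0.2344) + (0)·(-0.1641) = 0.3516.

Step 5 — scale by n: T² = 4 · 0.3516 = 1.4062.

T² ≈ 1.4062


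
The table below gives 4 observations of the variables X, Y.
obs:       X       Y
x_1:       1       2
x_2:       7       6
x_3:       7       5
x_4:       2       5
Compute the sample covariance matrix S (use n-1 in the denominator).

Step 1 — column means:
  mean(X) = (1 + 7 + 7 + 2) / 4 = 17/4 = 4.25
  mean(Y) = (2 + 6 + 5 + 5) / 4 = 18/4 = 4.5

Step 2 — sample covariance S[i,j] = (1/(n-1)) · Σ_k (x_{k,i} - mean_i) · (x_{k,j} - mean_j), with n-1 = 3.
  S[X,X] = ((-3.25)·(-3.25) + (2.75)·(2.75) + (2.75)·(2.75) + (-2.25)·(-2.25)) / 3 = 30.75/3 = 10.25
  S[X,Y] = ((-3.25)·(-2.5) + (2.75)·(1.5) + (2.75)·(0.5) + (-2.25)·(0.5)) / 3 = 12.5/3 = 4.1667
  S[Y,Y] = ((-2.5)·(-2.5) + (1.5)·(1.5) + (0.5)·(0.5) + (0.5)·(0.5)) / 3 = 9/3 = 3

S is symmetric (S[j,i] = S[i,j]). Assembling:

S = [[10.25, 4.1667],
 [4.1667, 3]]


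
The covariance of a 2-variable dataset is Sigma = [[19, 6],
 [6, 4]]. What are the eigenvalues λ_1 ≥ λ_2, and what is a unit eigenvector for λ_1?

Step 1 — characteristic polynomial of 2×2 Sigma:
  det(Sigma - λI) = λ² - trace · λ + det = 0.
  trace = 19 + 4 = 23, det = 19·4 - (6)² = 40.
Step 2 — discriminant:
  Δ = trace² - 4·det = 529 - 160 = 369.
Step 3 — eigenvalues:
  λ = (trace ± √Δ)/2 = (23 ± 19.2094)/2,
  λ_1 = 21.1047,  λ_2 = 1.8953.

Step 4 — unit eigenvector for λ_1: solve (Sigma - λ_1 I)v = 0. First row:
  (19 - 21.1047)·v_x + (6)·v_y = 0, i.e. (-2.1047)·v_x + (6)·v_y = 0,
  so v ∝ (b, λ_1 - a) = (6, 2.1047) = u.
  ||u|| = √((6)² + (2.1047)²) = √(40.4297) ≈ 6.3584,
  v_1 = u/||u|| ≈ (0.9436, 0.331) (||v_1|| = 1).

λ_1 = 21.1047,  λ_2 = 1.8953;  v_1 ≈ (0.9436, 0.331)


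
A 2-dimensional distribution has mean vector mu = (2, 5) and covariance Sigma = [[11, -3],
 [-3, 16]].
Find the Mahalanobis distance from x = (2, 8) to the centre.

Step 1 — centre the observation: (x - mu) = (0, 3).

Step 2 — invert Sigma. det(Sigma) = 11·16 - (-3)² = 167.
  Sigma^{-1} = (1/det) · [[d, -b], [-b, a]] = [[0.0958, 0.018],
 [0.018, 0.0659]].

Step 3 — form the quadratic (x - mu)^T · Sigma^{-1} · (x - mu):
  Sigma^{-1} · (x - mu) = (0.0539, 0.1976).
  (x - mu)^T · [Sigma^{-1} · (x - mu)] = (0)·(0.0539) + (3)·(0.1976) = 0.5928.

Step 4 — take square root: d = √(0.5928) ≈ 0.7699.

d(x, mu) = √(0.5928) ≈ 0.7699


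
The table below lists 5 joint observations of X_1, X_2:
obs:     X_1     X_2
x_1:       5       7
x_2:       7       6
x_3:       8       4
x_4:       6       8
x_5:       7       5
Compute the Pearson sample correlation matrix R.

Step 1 — column means:
  mean(X_1) = (5 + 7 + 8 + 6 + 7) / 5 = 33/5 = 6.6
  mean(X_2) = (7 + 6 + 4 + 8 + 5) / 5 = 30/5 = 6

Step 2 — sample variances and covariances s[i,j] = (1/(n-1)) · Σ_k (x_{k,i} - mean_i) · (x_{k,j} - mean_j), with n-1 = 4:
  s[X_1,X_1] = ((-1.6)·(-1.6) + (0.4)·(0.4) + (1.4)·(1.4) + (-0.6)·(-0.6) + (0.4)·(0.4)) / 4 = 5.2/4 = 1.3
  s[X_1,X_2] = ((-1.6)·(1) + (0.4)·(0) + (1.4)·(-2) + (-0.6)·(2) + (0.4)·(-1)) / 4 = -6/4 = -1.5
  s[X_2,X_2] = ((1)·(1) + (0)·(0) + (-2)·(-2) + (2)·(2) + (-1)·(-1)) / 4 = 10/4 = 2.5
  Sample standard deviations s_i = √(s[i,i]):
  s(X_1) = √(1.3) = 1.1402
  s(X_2) = √(2.5) = 1.5811

Step 3 — r_{ij} = s_{ij} / (s_i · s_j):
  r[X_1,X_1] = 1 (diagonal).
  r[X_1,X_2] = -1.5 / (1.1402 · 1.5811) = -1.5 / 1.8028 = -0.8321
  r[X_2,X_2] = 1 (diagonal).

R is symmetric with unit diagonal. Assembling:

R = [[1, -0.8321],
 [-0.8321, 1]]


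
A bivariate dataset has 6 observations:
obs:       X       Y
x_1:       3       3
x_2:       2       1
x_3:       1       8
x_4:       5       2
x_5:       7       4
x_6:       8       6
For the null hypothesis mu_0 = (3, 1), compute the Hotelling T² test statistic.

Step 1 — sample mean vector:
  mean(X) = (3 + 2 + 1 + 5 + 7 + 8) / 6 = 26/6 = 4.3333
  mean(Y) = (3 + 1 + 8 + 2 + 4 + 6) / 6 = 24/6 = 4
  x̄ = (4.3333, 4),  deviation x̄ - mu_0 = (4.3333, 4) - (3, 1) = (1.3333, 3).

Step 2 — sample covariance matrix, S[i,j] = (1/(n-1)) · Σ_k (x_{k,i} - mean_i) · (x_{k,j} - mean_j), divisor n-1 = 5:
  S[X,X] = ((-1.3333)·(-1.3333) + (-2.3333)·(-2.3333) + (-3.3333)·(-3.3333) + (0.6667)·(0.6667) + (2.6667)·(2.6667) + (3.6667)·(3.6667)) / 5 = 39.3333/5 = 7.8667
  S[X,Y] = ((-1.3333)·(-1) + (-2.3333)·(-3) + (-3.3333)·(4) + (0.6667)·(-2) + (2.6667)·(0) + (3.6667)·(2)) / 5 = 1/5 = 0.2
  S[Y,Y] = ((-1)·(-1) + (-3)·(-3) + (4)·(4) + (-2)·(-2) + (0)·(0) + (2)·(2)) / 5 = 34/5 = 6.8
  S = [[7.8667, 0.2],
 [0.2, 6.8]].

Step 3 — invert S. det(S) = 7.8667·6.8 - (0.2)² = 53.4533.
  S^{-1} = (1/det) · [[d, -b], [-b, a]] = [[0.1272, -0.0037],
 [-0.0037, 0.1472]].

Step 4 — quadratic form (x̄ - mu_0)^T · S^{-1} · (x̄ - mu_0):
  S^{-1} · (x̄ - mu_0) = (0.1584, 0.4365),
  (x̄ - mu_0)^T · [...] = (1.3333)·(0.1584) + (3)·(0.4365) = 1.5207.

Step 5 — scale by n: T² = 6 · 1.5207 = 9.1245.

T² ≈ 9.1245


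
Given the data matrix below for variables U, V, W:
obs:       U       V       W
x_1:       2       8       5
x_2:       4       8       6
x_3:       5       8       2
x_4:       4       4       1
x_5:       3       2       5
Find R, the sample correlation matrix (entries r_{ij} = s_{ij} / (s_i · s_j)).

Step 1 — column means:
  mean(U) = (2 + 4 + 5 + 4 + 3) / 5 = 18/5 = 3.6
  mean(V) = (8 + 8 + 8 + 4 + 2) / 5 = 30/5 = 6
  mean(W) = (5 + 6 + 2 + 1 + 5) / 5 = 19/5 = 3.8

Step 2 — sample variances and covariances s[i,j] = (1/(n-1)) · Σ_k (x_{k,i} - mean_i) · (x_{k,j} - mean_j), with n-1 = 4:
  s[U,U] = ((-1.6)·(-1.6) + (0.4)·(0.4) + (1.4)·(1.4) + (0.4)·(0.4) + (-0.6)·(-0.6)) / 4 = 5.2/4 = 1.3
  s[U,V] = ((-1.6)·(2) + (0.4)·(2) + (1.4)·(2) + (0.4)·(-2) + (-0.6)·(-4)) / 4 = 2/4 = 0.5
  s[U,W] = ((-1.6)·(1.2) + (0.4)·(2.2) + (1.4)·(-1.8) + (0.4)·(-2.8) + (-0.6)·(1.2)) / 4 = -5.4/4 = -1.35
  s[V,V] = ((2)·(2) + (2)·(2) + (2)·(2) + (-2)·(-2) + (-4)·(-4)) / 4 = 32/4 = 8
  s[V,W] = ((2)·(1.2) + (2)·(2.2) + (2)·(-1.8) + (-2)·(-2.8) + (-4)·(1.2)) / 4 = 4/4 = 1
  s[W,W] = ((1.2)·(1.2) + (2.2)·(2.2) + (-1.8)·(-1.8) + (-2.8)·(-2.8) + (1.2)·(1.2)) / 4 = 18.8/4 = 4.7
  Sample standard deviations s_i = √(s[i,i]):
  s(U) = √(1.3) = 1.1402
  s(V) = √(8) = 2.8284
  s(W) = √(4.7) = 2.1679

Step 3 — r_{ij} = s_{ij} / (s_i · s_j):
  r[U,U] = 1 (diagonal).
  r[U,V] = 0.5 / (1.1402 · 2.8284) = 0.5 / 3.2249 = 0.155
  r[U,W] = -1.35 / (1.1402 · 2.1679) = -1.35 / 2.4718 = -0.5462
  r[V,V] = 1 (diagonal).
  r[V,W] = 1 / (2.8284 · 2.1679) = 1 / 6.1319 = 0.1631
  r[W,W] = 1 (diagonal).

R is symmetric with unit diagonal. Assembling:

R = [[1, 0.155, -0.5462],
 [0.155, 1, 0.1631],
 [-0.5462, 0.1631, 1]]


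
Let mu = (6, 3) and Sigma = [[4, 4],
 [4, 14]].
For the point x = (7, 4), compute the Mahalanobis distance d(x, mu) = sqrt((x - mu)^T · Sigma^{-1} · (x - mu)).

Step 1 — centre the observation: (x - mu) = (1, 1).

Step 2 — invert Sigma. det(Sigma) = 4·14 - (4)² = 40.
  Sigma^{-1} = (1/det) · [[d, -b], [-b, a]] = [[0.35, -0.1],
 [-0.1, 0.1]].

Step 3 — form the quadratic (x - mu)^T · Sigma^{-1} · (x - mu):
  Sigma^{-1} · (x - mu) = (0.25, 0).
  (x - mu)^T · [Sigma^{-1} · (x - mu)] = (1)·(0.25) + (1)·(0) = 0.25.

Step 4 — take square root: d = √(0.25) ≈ 0.5.

d(x, mu) = √(0.25) ≈ 0.5


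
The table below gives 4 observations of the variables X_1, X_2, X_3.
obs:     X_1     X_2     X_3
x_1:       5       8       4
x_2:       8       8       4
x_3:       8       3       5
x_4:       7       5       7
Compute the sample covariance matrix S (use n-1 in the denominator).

Step 1 — column means:
  mean(X_1) = (5 + 8 + 8 + 7) / 4 = 28/4 = 7
  mean(X_2) = (8 + 8 + 3 + 5) / 4 = 24/4 = 6
  mean(X_3) = (4 + 4 + 5 + 7) / 4 = 20/4 = 5

Step 2 — sample covariance S[i,j] = (1/(n-1)) · Σ_k (x_{k,i} - mean_i) · (x_{k,j} - mean_j), with n-1 = 3.
  S[X_1,X_1] = ((-2)·(-2) + (1)·(1) + (1)·(1) + (0)·(0)) / 3 = 6/3 = 2
  S[X_1,X_2] = ((-2)·(2) + (1)·(2) + (1)·(-3) + (0)·(-1)) / 3 = -5/3 = -1.6667
  S[X_1,X_3] = ((-2)·(-1) + (1)·(-1) + (1)·(0) + (0)·(2)) / 3 = 1/3 = 0.3333
  S[X_2,X_2] = ((2)·(2) + (2)·(2) + (-3)·(-3) + (-1)·(-1)) / 3 = 18/3 = 6
  S[X_2,X_3] = ((2)·(-1) + (2)·(-1) + (-3)·(0) + (-1)·(2)) / 3 = -6/3 = -2
  S[X_3,X_3] = ((-1)·(-1) + (-1)·(-1) + (0)·(0) + (2)·(2)) / 3 = 6/3 = 2

S is symmetric (S[j,i] = S[i,j]). Assembling:

S = [[2, -1.6667, 0.3333],
 [-1.6667, 6, -2],
 [0.3333, -2, 2]]


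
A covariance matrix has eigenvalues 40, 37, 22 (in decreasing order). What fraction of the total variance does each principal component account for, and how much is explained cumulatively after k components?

Step 1 — total variance = trace(Sigma) = Σ λ_i = 40 + 37 + 22 = 99.

Step 2 — fraction explained by component i = λ_i / Σ λ:
  PC1: 40/99 = 0.404
  PC2: 37/99 = 0.3737
  PC3: 22/99 = 0.2222

Step 3 — cumulative fraction after k components = (λ_1 + ... + λ_k) / Σ λ:
  k = 1: 40/99 = 0.404
  k = 2: (40 + 37)/99 = 77/99 = 0.7778
  k = 3: (40 + 37 + 22)/99 = 99/99 = 1

Summary (fraction, with percent):

explained: PC1 0.404 (40.4%), PC2 0.3737 (37.37%), PC3 0.2222 (22.22%);  cumulative: 0.404, 0.7778, 1


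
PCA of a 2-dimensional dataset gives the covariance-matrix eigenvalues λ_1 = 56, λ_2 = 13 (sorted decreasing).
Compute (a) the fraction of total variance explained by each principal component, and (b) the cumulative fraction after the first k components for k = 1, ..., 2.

Step 1 — total variance = trace(Sigma) = Σ λ_i = 56 + 13 = 69.

Step 2 — fraction explained by component i = λ_i / Σ λ:
  PC1: 56/69 = 0.8116
  PC2: 13/69 = 0.1884

Step 3 — cumulative fraction after k components = (λ_1 + ... + λ_k) / Σ λ:
  k = 1: 56/69 = 0.8116
  k = 2: (56 + 13)/69 = 69/69 = 1

Summary (fraction, with percent):

explained: PC1 0.8116 (81.16%), PC2 0.1884 (18.84%);  cumulative: 0.8116, 1


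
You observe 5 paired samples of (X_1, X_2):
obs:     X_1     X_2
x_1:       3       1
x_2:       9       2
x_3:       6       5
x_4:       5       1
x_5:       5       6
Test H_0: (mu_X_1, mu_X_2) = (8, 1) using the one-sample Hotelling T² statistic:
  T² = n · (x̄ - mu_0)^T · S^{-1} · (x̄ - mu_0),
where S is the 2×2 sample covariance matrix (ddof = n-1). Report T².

Step 1 — sample mean vector:
  mean(X_1) = (3 + 9 + 6 + 5 + 5) / 5 = 28/5 = 5.6
  mean(X_2) = (1 + 2 + 5 + 1 + 6) / 5 = 15/5 = 3
  x̄ = (5.6, 3),  deviation x̄ - mu_0 = (5.6, 3) - (8, 1) = (-2.4, 2).

Step 2 — sample covariance matrix, S[i,j] = (1/(n-1)) · Σ_k (x_{k,i} - mean_i) · (x_{k,j} - mean_j), divisor n-1 = 4:
  S[X_1,X_1] = ((-2.6)·(-2.6) + (3.4)·(3.4) + (0.4)·(0.4) + (-0.6)·(-0.6) + (-0.6)·(-0.6)) / 4 = 19.2/4 = 4.8
  S[X_1,X_2] = ((-2.6)·(-2) + (3.4)·(-1) + (0.4)·(2) + (-0.6)·(-2) + (-0.6)·(3)) / 4 = 2/4 = 0.5
  S[X_2,X_2] = ((-2)·(-2) + (-1)·(-1) + (2)·(2) + (-2)·(-2) + (3)·(3)) / 4 = 22/4 = 5.5
  S = [[4.8, 0.5],
 [0.5, 5.5]].

Step 3 — invert S. det(S) = 4.8·5.5 - (0.5)² = 26.15.
  S^{-1} = (1/det) · [[d, -b], [-b, a]] = [[0.2103, -0.0191],
 [-0.0191, 0.1836]].

Step 4 — quadratic form (x̄ - mu_0)^T · S^{-1} · (x̄ - mu_0):
  S^{-1} · (x̄ - mu_0) = (-0.543, 0.413),
  (x̄ - mu_0)^T · [...] = (-2.4)·(-0.543) + (2)·(0.413) = 2.1293.

Step 5 — scale by n: T² = 5 · 2.1293 = 10.6463.

T² ≈ 10.6463


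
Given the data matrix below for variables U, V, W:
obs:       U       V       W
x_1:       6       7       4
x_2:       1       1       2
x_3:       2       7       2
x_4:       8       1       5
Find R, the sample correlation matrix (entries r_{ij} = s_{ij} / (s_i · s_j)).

Step 1 — column means:
  mean(U) = (6 + 1 + 2 + 8) / 4 = 17/4 = 4.25
  mean(V) = (7 + 1 + 7 + 1) / 4 = 16/4 = 4
  mean(W) = (4 + 2 + 2 + 5) / 4 = 13/4 = 3.25

Step 2 — sample variances and covariances s[i,j] = (1/(n-1)) · Σ_k (x_{k,i} - mean_i) · (x_{k,j} - mean_j), with n-1 = 3:
  s[U,U] = ((1.75)·(1.75) + (-3.25)·(-3.25) + (-2.25)·(-2.25) + (3.75)·(3.75)) / 3 = 32.75/3 = 10.9167
  s[U,V] = ((1.75)·(3) + (-3.25)·(-3) + (-2.25)·(3) + (3.75)·(-3)) / 3 = -3/3 = -1
  s[U,W] = ((1.75)·(0.75) + (-3.25)·(-1.25) + (-2.25)·(-1.25) + (3.75)·(1.75)) / 3 = 14.75/3 = 4.9167
  s[V,V] = ((3)·(3) + (-3)·(-3) + (3)·(3) + (-3)·(-3)) / 3 = 36/3 = 12
  s[V,W] = ((3)·(0.75) + (-3)·(-1.25) + (3)·(-1.25) + (-3)·(1.75)) / 3 = -3/3 = -1
  s[W,W] = ((0.75)·(0.75) + (-1.25)·(-1.25) + (-1.25)·(-1.25) + (1.75)·(1.75)) / 3 = 6.75/3 = 2.25
  Sample standard deviations s_i = √(s[i,i]):
  s(U) = √(10.9167) = 3.304
  s(V) = √(12) = 3.4641
  s(W) = √(2.25) = 1.5

Step 3 — r_{ij} = s_{ij} / (s_i · s_j):
  r[U,U] = 1 (diagonal).
  r[U,V] = -1 / (3.304 · 3.4641) = -1 / 11.4455 = -0.0874
  r[U,W] = 4.9167 / (3.304 · 1.5) = 4.9167 / 4.9561 = 0.9921
  r[V,V] = 1 (diagonal).
  r[V,W] = -1 / (3.4641 · 1.5) = -1 / 5.1962 = -0.1925
  r[W,W] = 1 (diagonal).

R is symmetric with unit diagonal. Assembling:

R = [[1, -0.0874, 0.9921],
 [-0.0874, 1, -0.1925],
 [0.9921, -0.1925, 1]]


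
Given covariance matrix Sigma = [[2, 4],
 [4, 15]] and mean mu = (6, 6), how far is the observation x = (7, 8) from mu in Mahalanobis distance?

Step 1 — centre the observation: (x - mu) = (1, 2).

Step 2 — invert Sigma. det(Sigma) = 2·15 - (4)² = 14.
  Sigma^{-1} = (1/det) · [[d, -b], [-b, a]] = [[1.0714, -0.2857],
 [-0.2857, 0.1429]].

Step 3 — form the quadratic (x - mu)^T · Sigma^{-1} · (x - mu):
  Sigma^{-1} · (x - mu) = (0.5, 0).
  (x - mu)^T · [Sigma^{-1} · (x - mu)] = (1)·(0.5) + (2)·(0) = 0.5.

Step 4 — take square root: d = √(0.5) ≈ 0.7071.

d(x, mu) = √(0.5) ≈ 0.7071


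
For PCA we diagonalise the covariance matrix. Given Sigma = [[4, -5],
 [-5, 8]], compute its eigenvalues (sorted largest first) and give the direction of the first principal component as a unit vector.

Step 1 — characteristic polynomial of 2×2 Sigma:
  det(Sigma - λI) = λ² - trace · λ + det = 0.
  trace = 4 + 8 = 12, det = 4·8 - (-5)² = 7.
Step 2 — discriminant:
  Δ = trace² - 4·det = 144 - 28 = 116.
Step 3 — eigenvalues:
  λ = (trace ± √Δ)/2 = (12 ± 10.7703)/2,
  λ_1 = 11.3852,  λ_2 = 0.6148.

Step 4 — unit eigenvector for λ_1: solve (Sigma - λ_1 I)v = 0. First row:
  (4 - 11.3852)·v_x + (-5)·v_y = 0, i.e. (-7.3852)·v_x + (-5)·v_y = 0,
  so v ∝ (b, λ_1 - a) = (-5, 7.3852); multiply by -1 so the first entry is positive: u = (5, -7.3852).
  ||u|| = √((5)² + (-7.3852)²) = √(79.5407) ≈ 8.9186,
  v_1 = u/||u|| ≈ (0.5606, -0.8281) (||v_1|| = 1).

λ_1 = 11.3852,  λ_2 = 0.6148;  v_1 ≈ (0.5606, -0.8281)


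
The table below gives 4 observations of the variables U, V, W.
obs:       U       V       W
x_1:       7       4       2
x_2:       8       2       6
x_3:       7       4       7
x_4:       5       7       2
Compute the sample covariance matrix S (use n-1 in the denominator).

Step 1 — column means:
  mean(U) = (7 + 8 + 7 + 5) / 4 = 27/4 = 6.75
  mean(V) = (4 + 2 + 4 + 7) / 4 = 17/4 = 4.25
  mean(W) = (2 + 6 + 7 + 2) / 4 = 17/4 = 4.25

Step 2 — sample covariance S[i,j] = (1/(n-1)) · Σ_k (x_{k,i} - mean_i) · (x_{k,j} - mean_j), with n-1 = 3.
  S[U,U] = ((0.25)·(0.25) + (1.25)·(1.25) + (0.25)·(0.25) + (-1.75)·(-1.75)) / 3 = 4.75/3 = 1.5833
  S[U,V] = ((0.25)·(-0.25) + (1.25)·(-2.25) + (0.25)·(-0.25) + (-1.75)·(2.75)) / 3 = -7.75/3 = -2.5833
  S[U,W] = ((0.25)·(-2.25) + (1.25)·(1.75) + (0.25)·(2.75) + (-1.75)·(-2.25)) / 3 = 6.25/3 = 2.0833
  S[V,V] = ((-0.25)·(-0.25) + (-2.25)·(-2.25) + (-0.25)·(-0.25) + (2.75)·(2.75)) / 3 = 12.75/3 = 4.25
  S[V,W] = ((-0.25)·(-2.25) + (-2.25)·(1.75) + (-0.25)·(2.75) + (2.75)·(-2.25)) / 3 = -10.25/3 = -3.4167
  S[W,W] = ((-2.25)·(-2.25) + (1.75)·(1.75) + (2.75)·(2.75) + (-2.25)·(-2.25)) / 3 = 20.75/3 = 6.9167

S is symmetric (S[j,i] = S[i,j]). Assembling:

S = [[1.5833, -2.5833, 2.0833],
 [-2.5833, 4.25, -3.4167],
 [2.0833, -3.4167, 6.9167]]


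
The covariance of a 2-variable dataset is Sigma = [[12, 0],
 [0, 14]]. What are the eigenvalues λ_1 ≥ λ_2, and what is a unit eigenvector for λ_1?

Step 1 — characteristic polynomial of 2×2 Sigma:
  det(Sigma - λI) = λ² - trace · λ + det = 0.
  trace = 12 + 14 = 26, det = 12·14 - (0)² = 168.
Step 2 — discriminant:
  Δ = trace² - 4·det = 676 - 672 = 4.
Step 3 — eigenvalues:
  λ = (trace ± √Δ)/2 = (26 ± 2)/2,
  λ_1 = 14,  λ_2 = 12.

Step 4 — unit eigenvector for λ_1: Sigma is diagonal, so its eigenvectors are the coordinate axes. λ_1 = 14 is the diagonal entry on the second coordinate axis, hence
  v_1 = (0, 1) (||v_1|| = 1).

λ_1 = 14,  λ_2 = 12;  v_1 ≈ (0, 1)


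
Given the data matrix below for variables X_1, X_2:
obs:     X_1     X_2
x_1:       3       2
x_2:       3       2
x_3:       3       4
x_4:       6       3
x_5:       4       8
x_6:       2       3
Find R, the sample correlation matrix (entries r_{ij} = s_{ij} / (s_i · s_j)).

Step 1 — column means:
  mean(X_1) = (3 + 3 + 3 + 6 + 4 + 2) / 6 = 21/6 = 3.5
  mean(X_2) = (2 + 2 + 4 + 3 + 8 + 3) / 6 = 22/6 = 3.6667

Step 2 — sample variances and covariances s[i,j] = (1/(n-1)) · Σ_k (x_{k,i} - mean_i) · (x_{k,j} - mean_j), with n-1 = 5:
  s[X_1,X_1] = ((-0.5)·(-0.5) + (-0.5)·(-0.5) + (-0.5)·(-0.5) + (2.5)·(2.5) + (0.5)·(0.5) + (-1.5)·(-1.5)) / 5 = 9.5/5 = 1.9
  s[X_1,X_2] = ((-0.5)·(-1.6667) + (-0.5)·(-1.6667) + (-0.5)·(0.3333) + (2.5)·(-0.6667) + (0.5)·(4.3333) + (-1.5)·(-0.6667)) / 5 = 3/5 = 0.6
  s[X_2,X_2] = ((-1.6667)·(-1.6667) + (-1.6667)·(-1.6667) + (0.3333)·(0.3333) + (-0.6667)·(-0.6667) + (4.3333)·(4.3333) + (-0.6667)·(-0.6667)) / 5 = 25.3333/5 = 5.0667
  Sample standard deviations s_i = √(s[i,i]):
  s(X_1) = √(1.9) = 1.3784
  s(X_2) = √(5.0667) = 2.2509

Step 3 — r_{ij} = s_{ij} / (s_i · s_j):
  r[X_1,X_1] = 1 (diagonal).
  r[X_1,X_2] = 0.6 / (1.3784 · 2.2509) = 0.6 / 3.1027 = 0.1934
  r[X_2,X_2] = 1 (diagonal).

R is symmetric with unit diagonal. Assembling:

R = [[1, 0.1934],
 [0.1934, 1]]


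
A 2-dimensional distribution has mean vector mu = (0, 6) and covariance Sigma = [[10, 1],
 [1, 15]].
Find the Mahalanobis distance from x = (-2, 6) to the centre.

Step 1 — centre the observation: (x - mu) = (-2, 0).

Step 2 — invert Sigma. det(Sigma) = 10·15 - (1)² = 149.
  Sigma^{-1} = (1/det) · [[d, -b], [-b, a]] = [[0.1007, -0.0067],
 [-0.0067, 0.0671]].

Step 3 — form the quadratic (x - mu)^T · Sigma^{-1} · (x - mu):
  Sigma^{-1} · (x - mu) = (-0.2013, 0.0134).
  (x - mu)^T · [Sigma^{-1} · (x - mu)] = (-2)·(-0.2013) + (0)·(0.0134) = 0.4027.

Step 4 — take square root: d = √(0.4027) ≈ 0.6346.

d(x, mu) = √(0.4027) ≈ 0.6346


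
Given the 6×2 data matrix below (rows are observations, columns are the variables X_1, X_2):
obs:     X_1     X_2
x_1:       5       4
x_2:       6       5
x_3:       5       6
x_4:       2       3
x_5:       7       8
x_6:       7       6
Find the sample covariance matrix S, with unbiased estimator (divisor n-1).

Step 1 — column means:
  mean(X_1) = (5 + 6 + 5 + 2 + 7 + 7) / 6 = 32/6 = 5.3333
  mean(X_2) = (4 + 5 + 6 + 3 + 8 + 6) / 6 = 32/6 = 5.3333

Step 2 — sample covariance S[i,j] = (1/(n-1)) · Σ_k (x_{k,i} - mean_i) · (x_{k,j} - mean_j), with n-1 = 5.
  S[X_1,X_1] = ((-0.3333)·(-0.3333) + (0.6667)·(0.6667) + (-0.3333)·(-0.3333) + (-3.3333)·(-3.3333) + (1.6667)·(1.6667) + (1.6667)·(1.6667)) / 5 = 17.3333/5 = 3.4667
  S[X_1,X_2] = ((-0.3333)·(-1.3333) + (0.6667)·(-0.3333) + (-0.3333)·(0.6667) + (-3.3333)·(-2.3333) + (1.6667)·(2.6667) + (1.6667)·(0.6667)) / 5 = 13.3333/5 = 2.6667
  S[X_2,X_2] = ((-1.3333)·(-1.3333) + (-0.3333)·(-0.3333) + (0.6667)·(0.6667) + (-2.3333)·(-2.3333) + (2.6667)·(2.6667) + (0.6667)·(0.6667)) / 5 = 15.3333/5 = 3.0667

S is symmetric (S[j,i] = S[i,j]). Assembling:

S = [[3.4667, 2.6667],
 [2.6667, 3.0667]]


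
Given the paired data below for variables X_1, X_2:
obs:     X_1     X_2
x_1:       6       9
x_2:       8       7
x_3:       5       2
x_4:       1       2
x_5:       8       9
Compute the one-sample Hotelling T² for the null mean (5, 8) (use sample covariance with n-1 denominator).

Step 1 — sample mean vector:
  mean(X_1) = (6 + 8 + 5 + 1 + 8) / 5 = 28/5 = 5.6
  mean(X_2) = (9 + 7 + 2 + 2 + 9) / 5 = 29/5 = 5.8
  x̄ = (5.6, 5.8),  deviation x̄ - mu_0 = (5.6, 5.8) - (5, 8) = (0.6, -2.2).

Step 2 — sample covariance matrix, S[i,j] = (1/(n-1)) · Σ_k (x_{k,i} - mean_i) · (x_{k,j} - mean_j), divisor n-1 = 4:
  S[X_1,X_1] = ((0.4)·(0.4) + (2.4)·(2.4) + (-0.6)·(-0.6) + (-4.6)·(-4.6) + (2.4)·(2.4)) / 4 = 33.2/4 = 8.3
  S[X_1,X_2] = ((0.4)·(3.2) + (2.4)·(1.2) + (-0.6)·(-3.8) + (-4.6)·(-3.8) + (2.4)·(3.2)) / 4 = 31.6/4 = 7.9
  S[X_2,X_2] = ((3.2)·(3.2) + (1.2)·(1.2) + (-3.8)·(-3.8) + (-3.8)·(-3.8) + (3.2)·(3.2)) / 4 = 50.8/4 = 12.7
  S = [[8.3, 7.9],
 [7.9, 12.7]].

Step 3 — invert S. det(S) = 8.3·12.7 - (7.9)² = 43.
  S^{-1} = (1/det) · [[d, -b], [-b, a]] = [[0.2953, -0.1837],
 [-0.1837, 0.193]].

Step 4 — quadratic form (x̄ - mu_0)^T · S^{-1} · (x̄ - mu_0):
  S^{-1} · (x̄ - mu_0) = (0.5814, -0.5349),
  (x̄ - mu_0)^T · [...] = (0.6)·(0.5814) + (-2.2)·(-0.5349) = 1.5256.

Step 5 — scale by n: T² = 5 · 1.5256 = 7.6279.

T² ≈ 7.6279


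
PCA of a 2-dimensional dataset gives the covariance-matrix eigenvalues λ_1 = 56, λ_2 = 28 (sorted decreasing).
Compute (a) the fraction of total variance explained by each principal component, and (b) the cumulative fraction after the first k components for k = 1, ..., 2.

Step 1 — total variance = trace(Sigma) = Σ λ_i = 56 + 28 = 84.

Step 2 — fraction explained by component i = λ_i / Σ λ:
  PC1: 56/84 = 0.6667
  PC2: 28/84 = 0.3333

Step 3 — cumulative fraction after k components = (λ_1 + ... + λ_k) / Σ λ:
  k = 1: 56/84 = 0.6667
  k = 2: (56 + 28)/84 = 84/84 = 1

Summary (fraction, with percent):

explained: PC1 0.6667 (66.67%), PC2 0.3333 (33.33%);  cumulative: 0.6667, 1


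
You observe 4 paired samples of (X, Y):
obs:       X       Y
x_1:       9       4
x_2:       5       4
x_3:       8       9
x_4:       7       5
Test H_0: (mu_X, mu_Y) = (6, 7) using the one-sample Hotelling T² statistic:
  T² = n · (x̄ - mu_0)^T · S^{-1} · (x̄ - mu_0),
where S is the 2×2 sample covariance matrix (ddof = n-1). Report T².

Step 1 — sample mean vector:
  mean(X) = (9 + 5 + 8 + 7) / 4 = 29/4 = 7.25
  mean(Y) = (4 + 4 + 9 + 5) / 4 = 22/4 = 5.5
  x̄ = (7.25, 5.5),  deviation x̄ - mu_0 = (7.25, 5.5) - (6, 7) = (1.25, -1.5).

Step 2 — sample covariance matrix, S[i,j] = (1/(n-1)) · Σ_k (x_{k,i} - mean_i) · (x_{k,j} - mean_j), divisor n-1 = 3:
  S[X,X] = ((1.75)·(1.75) + (-2.25)·(-2.25) + (0.75)·(0.75) + (-0.25)·(-0.25)) / 3 = 8.75/3 = 2.9167
  S[X,Y] = ((1.75)·(-1.5) + (-2.25)·(-1.5) + (0.75)·(3.5) + (-0.25)·(-0.5)) / 3 = 3.5/3 = 1.1667
  S[Y,Y] = ((-1.5)·(-1.5) + (-1.5)·(-1.5) + (3.5)·(3.5) + (-0.5)·(-0.5)) / 3 = 17/3 = 5.6667
  S = [[2.9167, 1.1667],
 [1.1667, 5.6667]].

Step 3 — invert S. det(S) = 2.9167·5.6667 - (1.1667)² = 15.1667.
  S^{-1} = (1/det) · [[d, -b], [-b, a]] = [[0.3736, -0.0769],
 [-0.0769, 0.1923]].

Step 4 — quadratic form (x̄ - mu_0)^T · S^{-1} · (x̄ - mu_0):
  S^{-1} · (x̄ - mu_0) = (0.5824, -0.3846),
  (x̄ - mu_0)^T · [...] = (1.25)·(0.5824) + (-1.5)·(-0.3846) = 1.3049.

Step 5 — scale by n: T² = 4 · 1.3049 = 5.2198.

T² ≈ 5.2198


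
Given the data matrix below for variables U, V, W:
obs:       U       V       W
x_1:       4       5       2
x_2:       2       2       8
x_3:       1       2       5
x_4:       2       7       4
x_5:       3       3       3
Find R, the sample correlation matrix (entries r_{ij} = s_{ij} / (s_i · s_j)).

Step 1 — column means:
  mean(U) = (4 + 2 + 1 + 2 + 3) / 5 = 12/5 = 2.4
  mean(V) = (5 + 2 + 2 + 7 + 3) / 5 = 19/5 = 3.8
  mean(W) = (2 + 8 + 5 + 4 + 3) / 5 = 22/5 = 4.4

Step 2 — sample variances and covariances s[i,j] = (1/(n-1)) · Σ_k (x_{k,i} - mean_i) · (x_{k,j} - mean_j), with n-1 = 4:
  s[U,U] = ((1.6)·(1.6) + (-0.4)·(-0.4) + (-1.4)·(-1.4) + (-0.4)·(-0.4) + (0.6)·(0.6)) / 4 = 5.2/4 = 1.3
  s[U,V] = ((1.6)·(1.2) + (-0.4)·(-1.8) + (-1.4)·(-1.8) + (-0.4)·(3.2) + (0.6)·(-0.8)) / 4 = 3.4/4 = 0.85
  s[U,W] = ((1.6)·(-2.4) + (-0.4)·(3.6) + (-1.4)·(0.6) + (-0.4)·(-0.4) + (0.6)·(-1.4)) / 4 = -6.8/4 = -1.7
  s[V,V] = ((1.2)·(1.2) + (-1.8)·(-1.8) + (-1.8)·(-1.8) + (3.2)·(3.2) + (-0.8)·(-0.8)) / 4 = 18.8/4 = 4.7
  s[V,W] = ((1.2)·(-2.4) + (-1.8)·(3.6) + (-1.8)·(0.6) + (3.2)·(-0.4) + (-0.8)·(-1.4)) / 4 = -10.6/4 = -2.65
  s[W,W] = ((-2.4)·(-2.4) + (3.6)·(3.6) + (0.6)·(0.6) + (-0.4)·(-0.4) + (-1.4)·(-1.4)) / 4 = 21.2/4 = 5.3
  Sample standard deviations s_i = √(s[i,i]):
  s(U) = √(1.3) = 1.1402
  s(V) = √(4.7) = 2.1679
  s(W) = √(5.3) = 2.3022

Step 3 — r_{ij} = s_{ij} / (s_i · s_j):
  r[U,U] = 1 (diagonal).
  r[U,V] = 0.85 / (1.1402 · 2.1679) = 0.85 / 2.4718 = 0.3439
  r[U,W] = -1.7 / (1.1402 · 2.3022) = -1.7 / 2.6249 = -0.6476
  r[V,V] = 1 (diagonal).
  r[V,W] = -2.65 / (2.1679 · 2.3022) = -2.65 / 4.991 = -0.531
  r[W,W] = 1 (diagonal).

R is symmetric with unit diagonal. Assembling:

R = [[1, 0.3439, -0.6476],
 [0.3439, 1, -0.531],
 [-0.6476, -0.531, 1]]


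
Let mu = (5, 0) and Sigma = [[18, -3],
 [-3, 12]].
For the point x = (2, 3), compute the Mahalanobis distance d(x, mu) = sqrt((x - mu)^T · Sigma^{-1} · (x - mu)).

Step 1 — centre the observation: (x - mu) = (-3, 3).

Step 2 — invert Sigma. det(Sigma) = 18·12 - (-3)² = 207.
  Sigma^{-1} = (1/det) · [[d, -b], [-b, a]] = [[0.058, 0.0145],
 [0.0145, 0.087]].

Step 3 — form the quadratic (x - mu)^T · Sigma^{-1} · (x - mu):
  Sigma^{-1} · (x - mu) = (-0.1304, 0.2174).
  (x - mu)^T · [Sigma^{-1} · (x - mu)] = (-3)·(-0.1304) + (3)·(0.2174) = 1.0435.

Step 4 — take square root: d = √(1.0435) ≈ 1.0215.

d(x, mu) = √(1.0435) ≈ 1.0215


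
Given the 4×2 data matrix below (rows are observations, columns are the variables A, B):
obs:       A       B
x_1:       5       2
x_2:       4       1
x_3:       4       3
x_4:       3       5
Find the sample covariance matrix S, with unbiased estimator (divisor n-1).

Step 1 — column means:
  mean(A) = (5 + 4 + 4 + 3) / 4 = 16/4 = 4
  mean(B) = (2 + 1 + 3 + 5) / 4 = 11/4 = 2.75

Step 2 — sample covariance S[i,j] = (1/(n-1)) · Σ_k (x_{k,i} - mean_i) · (x_{k,j} - mean_j), with n-1 = 3.
  S[A,A] = ((1)·(1) + (0)·(0) + (0)·(0) + (-1)·(-1)) / 3 = 2/3 = 0.6667
  S[A,B] = ((1)·(-0.75) + (0)·(-1.75) + (0)·(0.25) + (-1)·(2.25)) / 3 = -3/3 = -1
  S[B,B] = ((-0.75)·(-0.75) + (-1.75)·(-1.75) + (0.25)·(0.25) + (2.25)·(2.25)) / 3 = 8.75/3 = 2.9167

S is symmetric (S[j,i] = S[i,j]). Assembling:

S = [[0.6667, -1],
 [-1, 2.9167]]


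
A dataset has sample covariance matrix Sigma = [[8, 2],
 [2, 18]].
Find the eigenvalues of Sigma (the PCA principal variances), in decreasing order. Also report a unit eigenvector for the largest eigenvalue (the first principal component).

Step 1 — characteristic polynomial of 2×2 Sigma:
  det(Sigma - λI) = λ² - trace · λ + det = 0.
  trace = 8 + 18 = 26, det = 8·18 - (2)² = 140.
Step 2 — discriminant:
  Δ = trace² - 4·det = 676 - 560 = 116.
Step 3 — eigenvalues:
  λ = (trace ± √Δ)/2 = (26 ± 10.7703)/2,
  λ_1 = 18.3852,  λ_2 = 7.6148.

Step 4 — unit eigenvector for λ_1: solve (Sigma - λ_1 I)v = 0. First row:
  (8 - 18.3852)·v_x + (2)·v_y = 0, i.e. (-10.3852)·v_x + (2)·v_y = 0,
  so v ∝ (b, λ_1 - a) = (2, 10.3852) = u.
  ||u|| = √((2)² + (10.3852)²) = √(111.8516) ≈ 10.576,
  v_1 = u/||u|| ≈ (0.1891, 0.982) (||v_1|| = 1).

λ_1 = 18.3852,  λ_2 = 7.6148;  v_1 ≈ (0.1891, 0.982)
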